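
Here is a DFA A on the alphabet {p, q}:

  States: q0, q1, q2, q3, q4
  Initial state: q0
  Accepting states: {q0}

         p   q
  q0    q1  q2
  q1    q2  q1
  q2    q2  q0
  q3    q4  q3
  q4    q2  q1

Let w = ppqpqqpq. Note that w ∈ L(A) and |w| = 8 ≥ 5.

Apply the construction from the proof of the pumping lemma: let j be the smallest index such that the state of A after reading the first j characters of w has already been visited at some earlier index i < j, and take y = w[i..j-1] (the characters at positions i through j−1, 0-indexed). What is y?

ppq

Run of A on w = p p q p q q p q:
  step 0: q0  (start)
  step 1: q1  (read p: q0→q1)
  step 2: q2  (read p: q1→q2)
  step 3: q0  (read q: q2→q0)   ← first repeat (q0 seen earlier)
  step 4: q1  (read p: q0→q1)
  step 5: q1  (read q: q1→q1)
  step 6: q1  (read q: q1→q1)
  step 7: q2  (read p: q1→q2)
  step 8: q0  (read q: q2→q0)

So i = 0, j = 3, giving x = w[0:0] = ε, y = w[0:3] = ppq, z = w[3:8] = pqqpq.
Check: |xy| = 3 ≤ 5 and |y| = 3 ≥ 1. Reading y takes A from q0 back to q0, so every xyⁱz is accepted.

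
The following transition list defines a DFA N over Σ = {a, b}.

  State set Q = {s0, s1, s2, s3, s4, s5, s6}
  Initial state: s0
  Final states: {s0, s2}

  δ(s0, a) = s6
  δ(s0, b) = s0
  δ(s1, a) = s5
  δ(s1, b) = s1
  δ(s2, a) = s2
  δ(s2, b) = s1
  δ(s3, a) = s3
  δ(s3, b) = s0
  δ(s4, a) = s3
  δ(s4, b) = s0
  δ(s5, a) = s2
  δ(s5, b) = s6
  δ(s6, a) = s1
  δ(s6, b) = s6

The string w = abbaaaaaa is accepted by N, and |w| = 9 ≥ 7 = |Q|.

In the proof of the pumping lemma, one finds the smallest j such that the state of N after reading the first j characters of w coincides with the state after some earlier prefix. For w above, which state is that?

Run of N on w = a b b a a a a a a:
  step 0: s0  (start)
  step 1: s6  (read a: s0→s6)
  step 2: s6  (read b: s6→s6)   ← first repeat (s6 seen earlier)
  step 3: s6  (read b: s6→s6)
  step 4: s1  (read a: s6→s1)
  step 5: s5  (read a: s1→s5)
  step 6: s2  (read a: s5→s2)
  step 7: s2  (read a: s2→s2)
  step 8: s2  (read a: s2→s2)
  step 9: s2  (read a: s2→s2)

The earliest repeat is at step j = 2: N is in s6, which it already visited at step i = 1.
With |Q| = 7, pigeonhole forces a state repeat no later than step 7; the substring read between the first and second visits to that state can be pumped.

s6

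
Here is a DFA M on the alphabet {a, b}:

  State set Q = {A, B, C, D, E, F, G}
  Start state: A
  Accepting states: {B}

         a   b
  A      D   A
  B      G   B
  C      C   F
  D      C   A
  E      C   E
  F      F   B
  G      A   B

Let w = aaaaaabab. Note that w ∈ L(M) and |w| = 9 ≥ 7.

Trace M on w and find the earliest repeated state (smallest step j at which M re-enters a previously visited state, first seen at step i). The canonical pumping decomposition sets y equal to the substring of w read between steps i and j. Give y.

Run of M on w = a a a a a a b a b:
  step 0: A  (start)
  step 1: D  (read a: A→D)
  step 2: C  (read a: D→C)
  step 3: C  (read a: C→C)   ← first repeat (C seen earlier)
  step 4: C  (read a: C→C)
  step 5: C  (read a: C→C)
  step 6: C  (read a: C→C)
  step 7: F  (read b: C→F)
  step 8: F  (read a: F→F)
  step 9: B  (read b: F→B)

So i = 2, j = 3, giving x = w[0:2] = aa, y = w[2:3] = a, z = w[3:9] = aaabab.
Check: |xy| = 3 ≤ 7 and |y| = 1 ≥ 1. Reading y takes M from C back to C, so every xyⁱz is accepted.
Pumping length from the standard proof: p = 7 (the number of states). The repeated state found above gives |xy| = j ≤ 7 and |y| = j − i ≥ 1.

a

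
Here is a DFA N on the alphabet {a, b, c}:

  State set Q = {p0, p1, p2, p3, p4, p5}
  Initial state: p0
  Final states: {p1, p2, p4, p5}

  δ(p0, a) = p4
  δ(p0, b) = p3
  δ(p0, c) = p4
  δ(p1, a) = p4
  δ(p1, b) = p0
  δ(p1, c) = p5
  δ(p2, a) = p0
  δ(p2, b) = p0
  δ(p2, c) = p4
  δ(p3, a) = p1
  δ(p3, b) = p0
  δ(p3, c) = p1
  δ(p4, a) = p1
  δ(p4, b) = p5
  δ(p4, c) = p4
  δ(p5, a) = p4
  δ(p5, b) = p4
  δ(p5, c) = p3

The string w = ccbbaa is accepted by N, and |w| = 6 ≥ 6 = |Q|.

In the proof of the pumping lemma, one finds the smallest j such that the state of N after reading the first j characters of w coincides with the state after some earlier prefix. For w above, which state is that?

p4

State sequence: p0 -c-> p4 -c-> p4 -b-> p5 -b-> p4 -a-> p1 -a-> p4
First repeat at step 2: p4 was already visited.

The earliest repeat is at step j = 2: N is in p4, which it already visited at step i = 1.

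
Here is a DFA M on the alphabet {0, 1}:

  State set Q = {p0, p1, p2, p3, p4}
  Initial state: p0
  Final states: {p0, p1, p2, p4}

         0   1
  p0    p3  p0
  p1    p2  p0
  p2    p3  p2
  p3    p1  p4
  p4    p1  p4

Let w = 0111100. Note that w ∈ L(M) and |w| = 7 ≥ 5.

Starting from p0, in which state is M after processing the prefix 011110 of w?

p1

State sequence: p0 -0-> p3 -1-> p4 -1-> p4 -1-> p4 -1-> p4 -0-> p1

After reading 6 characters, M is in state p1.
(This kind of state-tracing is the core of the pumping-lemma construction: with 5 states, pigeonhole forces a repeat within the first 5 steps.)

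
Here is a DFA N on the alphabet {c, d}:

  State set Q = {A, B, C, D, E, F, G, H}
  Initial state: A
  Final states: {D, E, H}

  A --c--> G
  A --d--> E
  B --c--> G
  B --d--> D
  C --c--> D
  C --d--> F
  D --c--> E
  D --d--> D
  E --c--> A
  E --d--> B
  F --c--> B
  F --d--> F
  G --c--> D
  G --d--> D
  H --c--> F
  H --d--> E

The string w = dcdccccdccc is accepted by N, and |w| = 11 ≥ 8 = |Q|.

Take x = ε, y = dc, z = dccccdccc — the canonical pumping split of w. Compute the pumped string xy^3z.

dcdcdcdccccdccc

xy^3z = ε·dc·dc·dc·dccccdccc = dcdcdcdccccdccc.
Reading y = dc takes N from A back to A, so after x·y·y·y the machine is still in A, and z then leads to the accepting state E. Hence dcdcdcdccccdccc ∈ L(N).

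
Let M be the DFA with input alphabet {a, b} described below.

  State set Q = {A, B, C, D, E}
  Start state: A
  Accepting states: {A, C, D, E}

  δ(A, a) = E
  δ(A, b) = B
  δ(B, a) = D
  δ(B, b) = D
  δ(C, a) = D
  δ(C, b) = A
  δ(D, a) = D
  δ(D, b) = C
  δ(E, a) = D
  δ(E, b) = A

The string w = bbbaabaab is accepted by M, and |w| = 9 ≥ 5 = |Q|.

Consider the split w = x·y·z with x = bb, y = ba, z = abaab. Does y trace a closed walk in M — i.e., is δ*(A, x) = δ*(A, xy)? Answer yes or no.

yes

Run of M on the first 4 characters of w = b b b a:
  step 0: A  (start)
  step 1: B  (read b: A→B)
  step 2: D  (read b: B→D)
  step 3: C  (read b: D→C)
  step 4: D  (read a: C→D)

After x (step 2): D. After xy (step 4): D.
They match, so y = ba drives M around a cycle from D back to itself; pumping y any number of times keeps M in D before reading z, and xyⁱz ∈ L(M) for every i ≥ 0.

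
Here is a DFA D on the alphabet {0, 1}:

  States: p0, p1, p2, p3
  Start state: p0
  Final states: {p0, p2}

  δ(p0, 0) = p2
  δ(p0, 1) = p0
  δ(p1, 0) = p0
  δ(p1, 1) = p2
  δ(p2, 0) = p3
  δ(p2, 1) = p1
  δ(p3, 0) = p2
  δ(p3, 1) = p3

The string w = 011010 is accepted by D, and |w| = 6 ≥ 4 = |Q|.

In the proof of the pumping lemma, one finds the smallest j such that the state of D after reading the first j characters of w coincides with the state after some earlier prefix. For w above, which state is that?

p2

Run of D on w = 0 1 1 0 1 0:
  step 0: p0  (start)
  step 1: p2  (read 0: p0→p2)
  step 2: p1  (read 1: p2→p1)
  step 3: p2  (read 1: p1→p2)   ← first repeat (p2 seen earlier)
  step 4: p3  (read 0: p2→p3)
  step 5: p3  (read 1: p3→p3)
  step 6: p2  (read 0: p3→p2)

The earliest repeat is at step j = 3: D is in p2, which it already visited at step i = 1.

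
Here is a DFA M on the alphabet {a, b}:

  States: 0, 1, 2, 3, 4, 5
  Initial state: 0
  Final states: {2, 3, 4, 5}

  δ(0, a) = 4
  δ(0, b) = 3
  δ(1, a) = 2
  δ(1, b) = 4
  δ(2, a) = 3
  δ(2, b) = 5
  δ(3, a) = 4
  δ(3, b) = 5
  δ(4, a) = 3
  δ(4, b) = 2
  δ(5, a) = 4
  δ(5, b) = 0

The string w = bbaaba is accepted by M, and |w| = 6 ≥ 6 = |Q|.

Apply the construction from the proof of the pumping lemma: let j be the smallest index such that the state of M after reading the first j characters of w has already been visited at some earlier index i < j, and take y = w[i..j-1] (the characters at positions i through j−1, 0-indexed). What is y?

Run of M on w = b b a a b a:
  step 0: 0  (start)
  step 1: 3  (read b: 0→3)
  step 2: 5  (read b: 3→5)
  step 3: 4  (read a: 5→4)
  step 4: 3  (read a: 4→3)   ← first repeat (3 seen earlier)
  step 5: 5  (read b: 3→5)
  step 6: 4  (read a: 5→4)

So i = 1, j = 4, giving x = w[0:1] = b, y = w[1:4] = baa, z = w[4:6] = ba.
Check: |xy| = 4 ≤ 6 and |y| = 3 ≥ 1. Reading y takes M from 3 back to 3, so every xyⁱz is accepted.

baa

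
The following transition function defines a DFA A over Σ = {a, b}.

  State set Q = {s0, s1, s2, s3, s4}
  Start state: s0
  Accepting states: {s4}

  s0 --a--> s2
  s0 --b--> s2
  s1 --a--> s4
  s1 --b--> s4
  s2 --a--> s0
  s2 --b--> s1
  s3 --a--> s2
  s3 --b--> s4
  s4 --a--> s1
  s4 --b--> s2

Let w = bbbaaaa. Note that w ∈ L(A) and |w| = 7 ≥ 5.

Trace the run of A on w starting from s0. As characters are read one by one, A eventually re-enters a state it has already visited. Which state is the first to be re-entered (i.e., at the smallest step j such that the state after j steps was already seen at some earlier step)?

Run of A on w = b b b a a a a:
  step 0: s0  (start)
  step 1: s2  (read b: s0→s2)
  step 2: s1  (read b: s2→s1)
  step 3: s4  (read b: s1→s4)
  step 4: s1  (read a: s4→s1)   ← first repeat (s1 seen earlier)
  step 5: s4  (read a: s1→s4)
  step 6: s1  (read a: s4→s1)
  step 7: s4  (read a: s1→s4)

The earliest repeat is at step j = 4: A is in s1, which it already visited at step i = 2.
Pumping length from the standard proof: p = 5 (the number of states). The repeated state found above gives |xy| = j ≤ 5 and |y| = j − i ≥ 1.

s1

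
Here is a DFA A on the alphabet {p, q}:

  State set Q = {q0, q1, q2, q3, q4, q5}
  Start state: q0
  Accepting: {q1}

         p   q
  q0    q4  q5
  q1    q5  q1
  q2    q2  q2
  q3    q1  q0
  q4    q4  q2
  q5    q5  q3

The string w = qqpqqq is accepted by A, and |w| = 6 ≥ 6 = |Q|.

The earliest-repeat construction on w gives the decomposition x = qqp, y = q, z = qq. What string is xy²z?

xy^2z = qqp·q·q·qq = qqpqqqq.
Reading y = q takes A from q1 back to q1, so after x·y·y the machine is still in q1, and z then leads to the accepting state q1. Hence qqpqqqq ∈ L(A).

qqpqqqq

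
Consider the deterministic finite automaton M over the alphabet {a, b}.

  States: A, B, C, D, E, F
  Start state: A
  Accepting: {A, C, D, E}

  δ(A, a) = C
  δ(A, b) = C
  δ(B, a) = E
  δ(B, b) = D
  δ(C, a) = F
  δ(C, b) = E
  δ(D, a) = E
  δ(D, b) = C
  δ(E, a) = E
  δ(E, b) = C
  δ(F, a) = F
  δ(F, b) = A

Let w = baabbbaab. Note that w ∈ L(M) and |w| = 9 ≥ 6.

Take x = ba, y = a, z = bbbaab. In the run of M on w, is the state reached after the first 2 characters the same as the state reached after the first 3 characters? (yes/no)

yes

Run of M on the first 3 characters of w = b a a:
  step 0: A  (start)
  step 1: C  (read b: A→C)
  step 2: F  (read a: C→F)
  step 3: F  (read a: F→F)

After x (step 2): F. After xy (step 3): F.
They match, so y = a drives M around a cycle from F back to itself; pumping y any number of times keeps M in F before reading z, and xyⁱz ∈ L(M) for every i ≥ 0.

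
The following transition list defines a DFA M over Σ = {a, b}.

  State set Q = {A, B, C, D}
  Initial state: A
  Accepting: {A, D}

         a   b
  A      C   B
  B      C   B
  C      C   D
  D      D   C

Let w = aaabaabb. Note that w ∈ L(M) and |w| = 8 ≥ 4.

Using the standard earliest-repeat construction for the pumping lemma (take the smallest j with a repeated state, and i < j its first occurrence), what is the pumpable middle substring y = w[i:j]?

a

Run of M on w = a a a b a a b b:
  step 0: A  (start)
  step 1: C  (read a: A→C)
  step 2: C  (read a: C→C)   ← first repeat (C seen earlier)
  step 3: C  (read a: C→C)
  step 4: D  (read b: C→D)
  step 5: D  (read a: D→D)
  step 6: D  (read a: D→D)
  step 7: C  (read b: D→C)
  step 8: D  (read b: C→D)

So i = 1, j = 2, giving x = w[0:1] = a, y = w[1:2] = a, z = w[2:8] = abaabb.
Check: |xy| = 2 ≤ 4 and |y| = 1 ≥ 1. Reading y takes M from C back to C, so every xyⁱz is accepted.
The DFA has 4 states, so the proof of the pumping lemma guarantees a repeated state among the first 4+1 visited; the segment between the two visits is the pumpable y.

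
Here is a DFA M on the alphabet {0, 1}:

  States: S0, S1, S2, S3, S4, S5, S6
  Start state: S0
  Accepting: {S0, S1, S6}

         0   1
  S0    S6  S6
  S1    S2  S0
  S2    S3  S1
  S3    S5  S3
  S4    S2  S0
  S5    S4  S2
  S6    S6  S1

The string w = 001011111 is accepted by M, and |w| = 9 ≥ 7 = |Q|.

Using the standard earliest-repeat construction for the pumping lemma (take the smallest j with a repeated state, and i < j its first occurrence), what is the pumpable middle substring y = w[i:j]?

0

State sequence: S0 -0-> S6 -0-> S6 -1-> S1 -0-> S2 -1-> S1 -1-> S0 -1-> S6 -1-> S1 -1-> S0
First repeat at step 2: S6 was already visited.

So i = 1, j = 2, giving x = w[0:1] = 0, y = w[1:2] = 0, z = w[2:9] = 1011111.
Check: |xy| = 2 ≤ 7 and |y| = 1 ≥ 1. Reading y takes M from S6 back to S6, so every xyⁱz is accepted.
The DFA has 7 states, so the proof of the pumping lemma guarantees a repeated state among the first 7+1 visited; the segment between the two visits is the pumpable y.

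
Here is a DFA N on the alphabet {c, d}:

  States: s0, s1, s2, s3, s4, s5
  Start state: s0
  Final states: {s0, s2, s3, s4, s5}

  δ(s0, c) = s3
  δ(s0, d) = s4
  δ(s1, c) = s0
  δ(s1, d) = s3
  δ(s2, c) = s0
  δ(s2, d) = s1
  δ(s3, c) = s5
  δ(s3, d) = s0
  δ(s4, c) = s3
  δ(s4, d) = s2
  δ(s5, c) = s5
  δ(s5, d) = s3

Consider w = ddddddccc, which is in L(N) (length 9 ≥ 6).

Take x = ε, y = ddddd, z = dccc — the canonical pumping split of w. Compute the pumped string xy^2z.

xy^2z = ε·ddddd·ddddd·dccc = dddddddddddccc.
Reading y = ddddd takes N from s0 back to s0, so after x·y·y the machine is still in s0, and z then leads to the accepting state s5. Hence dddddddddddccc ∈ L(N).

dddddddddddccc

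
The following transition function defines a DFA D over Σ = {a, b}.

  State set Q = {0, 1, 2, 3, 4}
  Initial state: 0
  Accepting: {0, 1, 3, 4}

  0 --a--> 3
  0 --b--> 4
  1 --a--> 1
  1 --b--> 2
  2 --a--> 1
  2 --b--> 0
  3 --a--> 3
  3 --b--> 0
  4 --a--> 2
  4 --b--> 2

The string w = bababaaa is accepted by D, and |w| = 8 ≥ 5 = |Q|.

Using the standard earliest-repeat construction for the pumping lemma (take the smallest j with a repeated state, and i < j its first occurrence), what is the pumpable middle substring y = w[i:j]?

State sequence: 0 -b-> 4 -a-> 2 -b-> 0 -a-> 3 -b-> 0 -a-> 3 -a-> 3 -a-> 3
First repeat at step 3: 0 was already visited.

So i = 0, j = 3, giving x = w[0:0] = ε, y = w[0:3] = bab, z = w[3:8] = abaaa.
Check: |xy| = 3 ≤ 5 and |y| = 3 ≥ 1. Reading y takes D from 0 back to 0, so every xyⁱz is accepted.

bab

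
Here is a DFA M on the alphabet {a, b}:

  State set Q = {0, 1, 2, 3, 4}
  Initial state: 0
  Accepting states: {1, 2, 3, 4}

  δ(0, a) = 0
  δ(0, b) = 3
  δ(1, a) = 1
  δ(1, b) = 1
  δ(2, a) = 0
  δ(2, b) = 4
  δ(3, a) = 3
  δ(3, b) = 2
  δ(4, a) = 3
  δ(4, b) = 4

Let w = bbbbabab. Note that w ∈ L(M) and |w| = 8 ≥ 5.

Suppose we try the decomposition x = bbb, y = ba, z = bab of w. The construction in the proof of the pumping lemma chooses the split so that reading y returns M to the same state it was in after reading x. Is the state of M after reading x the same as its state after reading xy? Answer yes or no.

no

State sequence: 0 -b-> 3 -b-> 2 -b-> 4 -b-> 4 -a-> 3

After x (step 3): 4. After xy (step 5): 3.
They differ (4 ≠ 3), so y is not a cycle from the state after x; this split is not the one the pumping-lemma construction produces, and pumping y need not keep the string in L(M).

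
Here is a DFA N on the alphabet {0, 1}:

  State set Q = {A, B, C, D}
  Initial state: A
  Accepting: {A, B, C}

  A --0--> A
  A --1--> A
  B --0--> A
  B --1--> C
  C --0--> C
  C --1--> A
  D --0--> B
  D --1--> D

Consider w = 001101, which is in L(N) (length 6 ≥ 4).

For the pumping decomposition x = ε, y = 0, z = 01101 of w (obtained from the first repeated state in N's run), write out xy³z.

00001101

xy^3z = ε·0·0·0·01101 = 00001101.
Reading y = 0 takes N from A back to A, so after x·y·y·y the machine is still in A, and z then leads to the accepting state A. Hence 00001101 ∈ L(N).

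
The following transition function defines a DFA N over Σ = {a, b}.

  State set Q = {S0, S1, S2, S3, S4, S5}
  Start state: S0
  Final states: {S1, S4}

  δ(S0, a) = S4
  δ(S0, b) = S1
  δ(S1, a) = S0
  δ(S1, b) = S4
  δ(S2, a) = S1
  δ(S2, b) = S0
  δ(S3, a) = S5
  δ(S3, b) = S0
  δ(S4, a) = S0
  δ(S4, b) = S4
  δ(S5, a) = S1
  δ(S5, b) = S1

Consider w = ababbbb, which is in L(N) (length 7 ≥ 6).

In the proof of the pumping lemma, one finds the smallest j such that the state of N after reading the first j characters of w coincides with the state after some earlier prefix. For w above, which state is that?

Run of N on w = a b a b b b b:
  step 0: S0  (start)
  step 1: S4  (read a: S0→S4)
  step 2: S4  (read b: S4→S4)   ← first repeat (S4 seen earlier)
  step 3: S0  (read a: S4→S0)
  step 4: S1  (read b: S0→S1)
  step 5: S4  (read b: S1→S4)
  step 6: S4  (read b: S4→S4)
  step 7: S4  (read b: S4→S4)

The earliest repeat is at step j = 2: N is in S4, which it already visited at step i = 1.

S4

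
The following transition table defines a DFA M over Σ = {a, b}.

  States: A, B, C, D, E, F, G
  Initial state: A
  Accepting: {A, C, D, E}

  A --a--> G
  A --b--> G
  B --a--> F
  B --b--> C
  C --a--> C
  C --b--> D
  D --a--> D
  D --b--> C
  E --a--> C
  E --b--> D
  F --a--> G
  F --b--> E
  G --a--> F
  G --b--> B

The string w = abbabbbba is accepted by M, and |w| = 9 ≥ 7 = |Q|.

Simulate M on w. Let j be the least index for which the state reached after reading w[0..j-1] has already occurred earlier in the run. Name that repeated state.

State sequence: A -a-> G -b-> B -b-> C -a-> C -b-> D -b-> C -b-> D -b-> C -a-> C
First repeat at step 4: C was already visited.

The earliest repeat is at step j = 4: M is in C, which it already visited at step i = 3.
The DFA has 7 states, so the proof of the pumping lemma guarantees a repeated state among the first 7+1 visited; the segment between the two visits is the pumpable y.

C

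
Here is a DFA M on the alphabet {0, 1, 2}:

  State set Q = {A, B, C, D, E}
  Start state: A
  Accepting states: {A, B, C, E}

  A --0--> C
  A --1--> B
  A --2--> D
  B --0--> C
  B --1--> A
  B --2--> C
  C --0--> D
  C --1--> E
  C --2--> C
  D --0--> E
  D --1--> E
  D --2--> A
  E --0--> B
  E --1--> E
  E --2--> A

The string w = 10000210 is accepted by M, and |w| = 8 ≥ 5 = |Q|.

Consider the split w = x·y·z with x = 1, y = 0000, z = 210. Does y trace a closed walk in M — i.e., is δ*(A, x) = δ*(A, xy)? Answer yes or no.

yes

State sequence: A -1-> B -0-> C -0-> D -0-> E -0-> B

After x (step 1): B. After xy (step 5): B.
They match, so y = 0000 drives M around a cycle from B back to itself; pumping y any number of times keeps M in B before reading z, and xyⁱz ∈ L(M) for every i ≥ 0.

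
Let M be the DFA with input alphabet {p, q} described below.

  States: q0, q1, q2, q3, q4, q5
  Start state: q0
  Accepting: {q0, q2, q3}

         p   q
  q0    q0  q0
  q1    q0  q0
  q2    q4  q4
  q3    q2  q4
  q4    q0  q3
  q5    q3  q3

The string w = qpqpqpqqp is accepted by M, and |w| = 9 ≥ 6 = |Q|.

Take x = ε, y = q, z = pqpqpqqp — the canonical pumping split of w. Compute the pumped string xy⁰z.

xy⁰z = xz = ε·pqpqpqqp = pqpqpqqp.
Reading y = q takes M from q0 back to q0, so after x the machine is still in q0, and z then leads to the accepting state q0. Hence pqpqpqqp ∈ L(M).

pqpqpqqp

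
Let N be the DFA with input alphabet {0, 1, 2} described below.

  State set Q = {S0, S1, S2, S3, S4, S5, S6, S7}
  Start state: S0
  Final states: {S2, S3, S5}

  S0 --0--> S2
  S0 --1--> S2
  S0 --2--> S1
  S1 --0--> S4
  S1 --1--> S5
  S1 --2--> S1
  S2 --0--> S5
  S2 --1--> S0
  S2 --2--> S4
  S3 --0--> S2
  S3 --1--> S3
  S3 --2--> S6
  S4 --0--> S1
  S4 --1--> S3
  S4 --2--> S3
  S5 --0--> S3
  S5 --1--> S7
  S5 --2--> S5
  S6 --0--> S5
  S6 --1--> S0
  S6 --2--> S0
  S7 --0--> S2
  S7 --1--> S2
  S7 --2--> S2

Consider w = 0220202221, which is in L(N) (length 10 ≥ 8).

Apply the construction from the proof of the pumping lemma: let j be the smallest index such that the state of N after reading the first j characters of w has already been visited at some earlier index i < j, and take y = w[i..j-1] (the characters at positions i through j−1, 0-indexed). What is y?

Run of N on w = 0 2 2 0 2 0 2 2 2 1:
  step 0: S0  (start)
  step 1: S2  (read 0: S0→S2)
  step 2: S4  (read 2: S2→S4)
  step 3: S3  (read 2: S4→S3)
  step 4: S2  (read 0: S3→S2)   ← first repeat (S2 seen earlier)
  step 5: S4  (read 2: S2→S4)
  step 6: S1  (read 0: S4→S1)
  step 7: S1  (read 2: S1→S1)
  step 8: S1  (read 2: S1→S1)
  step 9: S1  (read 2: S1→S1)
  step 10: S5  (read 1: S1→S5)

So i = 1, j = 4, giving x = w[0:1] = 0, y = w[1:4] = 220, z = w[4:10] = 202221.
Check: |xy| = 4 ≤ 8 and |y| = 3 ≥ 1. Reading y takes N from S2 back to S2, so every xyⁱz is accepted.
The DFA has 8 states, so the proof of the pumping lemma guarantees a repeated state among the first 8+1 visited; the segment between the two visits is the pumpable y.

220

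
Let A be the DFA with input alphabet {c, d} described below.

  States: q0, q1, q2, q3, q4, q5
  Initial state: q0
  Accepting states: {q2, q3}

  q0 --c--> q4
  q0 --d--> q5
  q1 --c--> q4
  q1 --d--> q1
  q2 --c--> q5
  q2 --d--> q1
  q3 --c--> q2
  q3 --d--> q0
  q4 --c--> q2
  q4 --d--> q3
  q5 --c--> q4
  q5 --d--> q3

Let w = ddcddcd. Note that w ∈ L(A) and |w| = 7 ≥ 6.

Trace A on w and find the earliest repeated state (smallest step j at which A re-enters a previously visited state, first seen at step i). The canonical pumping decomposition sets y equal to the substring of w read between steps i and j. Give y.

State sequence: q0 -d-> q5 -d-> q3 -c-> q2 -d-> q1 -d-> q1 -c-> q4 -d-> q3
First repeat at step 5: q1 was already visited.

So i = 4, j = 5, giving x = w[0:4] = ddcd, y = w[4:5] = d, z = w[5:7] = cd.
Check: |xy| = 5 ≤ 6 and |y| = 1 ≥ 1. Reading y takes A from q1 back to q1, so every xyⁱz is accepted.
Pumping length from the standard proof: p = 6 (the number of states). The repeated state found above gives |xy| = j ≤ 6 and |y| = j − i ≥ 1.

d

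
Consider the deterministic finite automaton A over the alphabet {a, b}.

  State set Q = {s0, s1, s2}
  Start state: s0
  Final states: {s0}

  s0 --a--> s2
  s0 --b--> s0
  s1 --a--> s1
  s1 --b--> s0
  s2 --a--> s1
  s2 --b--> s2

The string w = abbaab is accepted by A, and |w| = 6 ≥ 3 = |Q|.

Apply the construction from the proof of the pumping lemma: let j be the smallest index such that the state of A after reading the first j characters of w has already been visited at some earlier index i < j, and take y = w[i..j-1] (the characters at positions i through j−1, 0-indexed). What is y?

b

State sequence: s0 -a-> s2 -b-> s2 -b-> s2 -a-> s1 -a-> s1 -b-> s0
First repeat at step 2: s2 was already visited.

So i = 1, j = 2, giving x = w[0:1] = a, y = w[1:2] = b, z = w[2:6] = baab.
Check: |xy| = 2 ≤ 3 and |y| = 1 ≥ 1. Reading y takes A from s2 back to s2, so every xyⁱz is accepted.
Since A has 3 states, any run of length ≥ 3 visits 3+1 states, so by pigeonhole some state repeats within the first 3 steps — that repeat gives the pumpable loop.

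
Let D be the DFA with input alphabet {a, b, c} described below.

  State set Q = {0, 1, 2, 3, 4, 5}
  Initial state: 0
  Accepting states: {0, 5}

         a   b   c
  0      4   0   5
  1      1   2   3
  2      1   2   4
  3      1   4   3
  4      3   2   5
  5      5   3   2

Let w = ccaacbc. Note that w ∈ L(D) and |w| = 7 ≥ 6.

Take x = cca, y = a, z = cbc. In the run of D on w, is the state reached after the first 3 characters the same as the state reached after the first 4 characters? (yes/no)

Run of D on the first 4 characters of w = c c a a:
  step 0: 0  (start)
  step 1: 5  (read c: 0→5)
  step 2: 2  (read c: 5→2)
  step 3: 1  (read a: 2→1)
  step 4: 1  (read a: 1→1)

After x (step 3): 1. After xy (step 4): 1.
They match, so y = a drives D around a cycle from 1 back to itself; pumping y any number of times keeps D in 1 before reading z, and xyⁱz ∈ L(D) for every i ≥ 0.

yes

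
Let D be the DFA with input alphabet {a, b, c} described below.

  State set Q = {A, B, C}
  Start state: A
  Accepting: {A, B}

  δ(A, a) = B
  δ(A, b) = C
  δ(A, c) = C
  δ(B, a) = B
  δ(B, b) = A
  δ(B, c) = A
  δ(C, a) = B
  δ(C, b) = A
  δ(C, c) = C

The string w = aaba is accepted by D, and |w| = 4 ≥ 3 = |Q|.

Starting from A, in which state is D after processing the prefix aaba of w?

Run of D on the first 4 characters of w = a a b a:
  step 0: A  (start)
  step 1: B  (read a: A→B)
  step 2: B  (read a: B→B)
  step 3: A  (read b: B→A)
  step 4: B  (read a: A→B)

After reading 4 characters, D is in state B.

B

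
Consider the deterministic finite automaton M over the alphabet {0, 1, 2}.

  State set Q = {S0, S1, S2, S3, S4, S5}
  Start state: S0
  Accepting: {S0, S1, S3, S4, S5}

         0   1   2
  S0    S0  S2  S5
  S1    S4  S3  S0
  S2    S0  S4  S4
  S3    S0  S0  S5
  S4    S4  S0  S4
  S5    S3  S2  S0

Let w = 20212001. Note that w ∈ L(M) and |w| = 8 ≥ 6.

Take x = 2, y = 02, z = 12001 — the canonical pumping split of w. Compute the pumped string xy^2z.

xy^2z = 2·02·02·12001 = 2020212001.
Reading y = 02 takes M from S5 back to S5, so after x·y·y the machine is still in S5, and z then leads to the accepting state S0. Hence 2020212001 ∈ L(M).

2020212001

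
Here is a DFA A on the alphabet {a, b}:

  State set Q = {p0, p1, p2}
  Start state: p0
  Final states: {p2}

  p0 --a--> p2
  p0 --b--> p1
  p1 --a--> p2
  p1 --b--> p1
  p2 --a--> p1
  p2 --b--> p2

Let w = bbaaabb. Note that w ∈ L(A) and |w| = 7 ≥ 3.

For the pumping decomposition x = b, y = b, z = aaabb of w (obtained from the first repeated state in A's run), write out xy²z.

bbbaaabb

xy^2z = b·b·b·aaabb = bbbaaabb.
Reading y = b takes A from p1 back to p1, so after x·y·y the machine is still in p1, and z then leads to the accepting state p2. Hence bbbaaabb ∈ L(A).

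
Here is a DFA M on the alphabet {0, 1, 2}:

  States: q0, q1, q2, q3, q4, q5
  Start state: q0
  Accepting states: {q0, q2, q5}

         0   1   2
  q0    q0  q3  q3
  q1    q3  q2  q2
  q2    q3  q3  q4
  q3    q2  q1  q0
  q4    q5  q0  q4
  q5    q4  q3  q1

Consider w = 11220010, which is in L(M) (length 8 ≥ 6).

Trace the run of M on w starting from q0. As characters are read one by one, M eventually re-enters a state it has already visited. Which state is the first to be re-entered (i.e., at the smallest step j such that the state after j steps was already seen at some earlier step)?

State sequence: q0 -1-> q3 -1-> q1 -2-> q2 -2-> q4 -0-> q5 -0-> q4 -1-> q0 -0-> q0
First repeat at step 6: q4 was already visited.

The earliest repeat is at step j = 6: M is in q4, which it already visited at step i = 4.
Since M has 6 states, any run of length ≥ 6 visits 6+1 states, so by pigeonhole some state repeats within the first 6 steps — that repeat gives the pumpable loop.

q4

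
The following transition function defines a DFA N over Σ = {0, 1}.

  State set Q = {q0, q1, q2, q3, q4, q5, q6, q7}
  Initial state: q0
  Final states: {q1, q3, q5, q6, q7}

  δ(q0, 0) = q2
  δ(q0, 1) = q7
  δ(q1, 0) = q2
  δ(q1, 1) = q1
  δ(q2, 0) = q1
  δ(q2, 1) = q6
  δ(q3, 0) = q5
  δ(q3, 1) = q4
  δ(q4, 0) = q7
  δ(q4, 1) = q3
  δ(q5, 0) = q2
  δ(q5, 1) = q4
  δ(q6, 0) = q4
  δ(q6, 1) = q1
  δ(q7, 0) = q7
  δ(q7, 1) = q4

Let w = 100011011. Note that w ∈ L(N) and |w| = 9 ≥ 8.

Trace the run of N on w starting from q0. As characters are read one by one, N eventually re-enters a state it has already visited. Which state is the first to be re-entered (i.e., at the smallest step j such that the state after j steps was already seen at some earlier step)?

State sequence: q0 -1-> q7 -0-> q7 -0-> q7 -0-> q7 -1-> q4 -1-> q3 -0-> q5 -1-> q4 -1-> q3
First repeat at step 2: q7 was already visited.

The earliest repeat is at step j = 2: N is in q7, which it already visited at step i = 1.

q7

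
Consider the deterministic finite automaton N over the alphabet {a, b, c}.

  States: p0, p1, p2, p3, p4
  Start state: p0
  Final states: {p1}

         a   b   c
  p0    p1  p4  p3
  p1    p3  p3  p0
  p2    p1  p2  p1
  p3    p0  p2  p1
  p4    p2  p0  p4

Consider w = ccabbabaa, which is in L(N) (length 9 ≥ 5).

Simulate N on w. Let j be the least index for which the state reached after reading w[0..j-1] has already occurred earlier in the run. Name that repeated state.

p3

State sequence: p0 -c-> p3 -c-> p1 -a-> p3 -b-> p2 -b-> p2 -a-> p1 -b-> p3 -a-> p0 -a-> p1
First repeat at step 3: p3 was already visited.

The earliest repeat is at step j = 3: N is in p3, which it already visited at step i = 1.
Pumping length from the standard proof: p = 5 (the number of states). The repeated state found above gives |xy| = j ≤ 5 and |y| = j − i ≥ 1.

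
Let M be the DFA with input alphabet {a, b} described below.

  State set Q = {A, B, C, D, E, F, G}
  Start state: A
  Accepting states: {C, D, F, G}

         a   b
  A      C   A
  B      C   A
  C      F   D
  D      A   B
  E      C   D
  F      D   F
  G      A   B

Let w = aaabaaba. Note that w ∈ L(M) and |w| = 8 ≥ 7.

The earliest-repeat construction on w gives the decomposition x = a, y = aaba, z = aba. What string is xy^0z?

aaba

xy⁰z = xz = a·aba = aaba.
Reading y = aaba takes M from C back to C, so after x the machine is still in C, and z then leads to the accepting state D. Hence aaba ∈ L(M).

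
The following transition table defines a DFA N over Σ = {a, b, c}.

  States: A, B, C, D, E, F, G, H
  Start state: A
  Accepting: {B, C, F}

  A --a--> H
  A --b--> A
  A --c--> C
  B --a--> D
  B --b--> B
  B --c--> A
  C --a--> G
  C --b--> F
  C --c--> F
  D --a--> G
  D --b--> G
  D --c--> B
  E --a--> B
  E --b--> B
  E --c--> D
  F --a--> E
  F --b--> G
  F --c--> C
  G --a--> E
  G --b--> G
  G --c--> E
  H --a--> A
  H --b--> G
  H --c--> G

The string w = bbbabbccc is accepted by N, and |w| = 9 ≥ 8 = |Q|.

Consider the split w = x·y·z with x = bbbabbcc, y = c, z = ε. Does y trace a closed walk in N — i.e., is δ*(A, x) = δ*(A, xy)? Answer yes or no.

no

Run of N on the first 9 characters of w = b b b a b b c c c:
  step 0: A  (start)
  step 1: A  (read b: A→A)
  step 2: A  (read b: A→A)
  step 3: A  (read b: A→A)
  step 4: H  (read a: A→H)
  step 5: G  (read b: H→G)
  step 6: G  (read b: G→G)
  step 7: E  (read c: G→E)
  step 8: D  (read c: E→D)
  step 9: B  (read c: D→B)

After x (step 8): D. After xy (step 9): B.
They differ (D ≠ B), so y is not a cycle from the state after x; this split is not the one the pumping-lemma construction produces, and pumping y need not keep the string in L(N).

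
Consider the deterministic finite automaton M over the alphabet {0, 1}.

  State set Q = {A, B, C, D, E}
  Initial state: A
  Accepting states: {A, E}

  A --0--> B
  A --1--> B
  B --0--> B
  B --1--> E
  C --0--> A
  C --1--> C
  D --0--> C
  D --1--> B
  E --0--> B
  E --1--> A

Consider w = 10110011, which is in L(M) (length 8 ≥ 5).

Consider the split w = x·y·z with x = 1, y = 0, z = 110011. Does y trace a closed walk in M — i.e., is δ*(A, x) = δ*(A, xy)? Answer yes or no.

State sequence: A -1-> B -0-> B

After x (step 1): B. After xy (step 2): B.
They match, so y = 0 drives M around a cycle from B back to itself; pumping y any number of times keeps M in B before reading z, and xyⁱz ∈ L(M) for every i ≥ 0.

yes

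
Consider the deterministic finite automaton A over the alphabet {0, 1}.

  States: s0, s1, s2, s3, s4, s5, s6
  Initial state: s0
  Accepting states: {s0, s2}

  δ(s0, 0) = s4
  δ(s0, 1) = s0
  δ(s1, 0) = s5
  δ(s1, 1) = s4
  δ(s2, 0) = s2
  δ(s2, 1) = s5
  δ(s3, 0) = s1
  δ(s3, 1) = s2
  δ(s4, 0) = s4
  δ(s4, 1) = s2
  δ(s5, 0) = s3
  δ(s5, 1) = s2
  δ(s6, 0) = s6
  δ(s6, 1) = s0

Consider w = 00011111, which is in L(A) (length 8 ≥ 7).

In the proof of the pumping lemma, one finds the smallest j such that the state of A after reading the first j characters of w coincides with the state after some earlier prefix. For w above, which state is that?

Run of A on w = 0 0 0 1 1 1 1 1:
  step 0: s0  (start)
  step 1: s4  (read 0: s0→s4)
  step 2: s4  (read 0: s4→s4)   ← first repeat (s4 seen earlier)
  step 3: s4  (read 0: s4→s4)
  step 4: s2  (read 1: s4→s2)
  step 5: s5  (read 1: s2→s5)
  step 6: s2  (read 1: s5→s2)
  step 7: s5  (read 1: s2→s5)
  step 8: s2  (read 1: s5→s2)

The earliest repeat is at step j = 2: A is in s4, which it already visited at step i = 1.
With |Q| = 7, pigeonhole forces a state repeat no later than step 7; the substring read between the first and second visits to that state can be pumped.

s4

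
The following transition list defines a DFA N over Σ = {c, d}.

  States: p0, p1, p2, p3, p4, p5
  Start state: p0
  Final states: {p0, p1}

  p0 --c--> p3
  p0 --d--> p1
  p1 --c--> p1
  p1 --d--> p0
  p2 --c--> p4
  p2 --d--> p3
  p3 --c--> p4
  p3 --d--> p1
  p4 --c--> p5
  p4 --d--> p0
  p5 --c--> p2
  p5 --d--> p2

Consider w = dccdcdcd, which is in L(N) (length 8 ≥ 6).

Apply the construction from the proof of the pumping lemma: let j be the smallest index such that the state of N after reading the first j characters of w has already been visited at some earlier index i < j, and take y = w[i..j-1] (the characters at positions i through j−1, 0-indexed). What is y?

State sequence: p0 -d-> p1 -c-> p1 -c-> p1 -d-> p0 -c-> p3 -d-> p1 -c-> p1 -d-> p0
First repeat at step 2: p1 was already visited.

So i = 1, j = 2, giving x = w[0:1] = d, y = w[1:2] = c, z = w[2:8] = cdcdcd.
Check: |xy| = 2 ≤ 6 and |y| = 1 ≥ 1. Reading y takes N from p1 back to p1, so every xyⁱz is accepted.
Since N has 6 states, any run of length ≥ 6 visits 6+1 states, so by pigeonhole some state repeats within the first 6 steps — that repeat gives the pumpable loop.

c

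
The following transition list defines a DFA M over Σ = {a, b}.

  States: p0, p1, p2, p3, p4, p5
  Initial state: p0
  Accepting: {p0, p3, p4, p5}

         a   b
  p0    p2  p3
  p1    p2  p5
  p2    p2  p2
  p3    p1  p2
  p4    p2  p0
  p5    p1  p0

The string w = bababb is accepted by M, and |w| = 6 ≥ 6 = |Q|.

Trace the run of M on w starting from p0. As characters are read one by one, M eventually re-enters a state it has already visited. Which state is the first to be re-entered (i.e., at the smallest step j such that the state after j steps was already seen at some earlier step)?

Run of M on w = b a b a b b:
  step 0: p0  (start)
  step 1: p3  (read b: p0→p3)
  step 2: p1  (read a: p3→p1)
  step 3: p5  (read b: p1→p5)
  step 4: p1  (read a: p5→p1)   ← first repeat (p1 seen earlier)
  step 5: p5  (read b: p1→p5)
  step 6: p0  (read b: p5→p0)

The earliest repeat is at step j = 4: M is in p1, which it already visited at step i = 2.
The DFA has 6 states, so the proof of the pumping lemma guarantees a repeated state among the first 6+1 visited; the segment between the two visits is the pumpable y.

p1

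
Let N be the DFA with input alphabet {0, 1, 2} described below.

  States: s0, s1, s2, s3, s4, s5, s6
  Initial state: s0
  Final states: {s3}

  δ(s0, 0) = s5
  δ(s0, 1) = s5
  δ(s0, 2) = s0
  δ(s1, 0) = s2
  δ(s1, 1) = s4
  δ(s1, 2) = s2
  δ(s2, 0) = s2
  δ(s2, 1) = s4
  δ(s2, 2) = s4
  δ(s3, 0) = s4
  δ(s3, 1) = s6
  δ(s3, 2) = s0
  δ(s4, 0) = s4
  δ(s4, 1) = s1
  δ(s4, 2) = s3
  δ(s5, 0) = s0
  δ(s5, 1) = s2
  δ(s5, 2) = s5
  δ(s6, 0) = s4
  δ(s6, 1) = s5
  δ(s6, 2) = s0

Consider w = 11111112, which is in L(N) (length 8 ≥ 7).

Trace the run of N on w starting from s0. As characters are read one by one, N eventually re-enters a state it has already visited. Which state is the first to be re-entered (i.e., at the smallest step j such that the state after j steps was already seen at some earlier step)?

Run of N on w = 1 1 1 1 1 1 1 2:
  step 0: s0  (start)
  step 1: s5  (read 1: s0→s5)
  step 2: s2  (read 1: s5→s2)
  step 3: s4  (read 1: s2→s4)
  step 4: s1  (read 1: s4→s1)
  step 5: s4  (read 1: s1→s4)   ← first repeat (s4 seen earlier)
  step 6: s1  (read 1: s4→s1)
  step 7: s4  (read 1: s1→s4)
  step 8: s3  (read 2: s4→s3)

The earliest repeat is at step j = 5: N is in s4, which it already visited at step i = 3.

s4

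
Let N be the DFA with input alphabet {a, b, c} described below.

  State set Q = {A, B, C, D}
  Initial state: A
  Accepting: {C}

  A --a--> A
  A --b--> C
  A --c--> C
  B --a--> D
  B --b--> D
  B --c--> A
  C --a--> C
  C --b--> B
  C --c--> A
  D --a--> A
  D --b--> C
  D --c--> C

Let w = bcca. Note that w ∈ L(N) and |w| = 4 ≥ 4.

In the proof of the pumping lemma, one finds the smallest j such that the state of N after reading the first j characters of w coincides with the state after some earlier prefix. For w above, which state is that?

Run of N on w = b c c a:
  step 0: A  (start)
  step 1: C  (read b: A→C)
  step 2: A  (read c: C→A)   ← first repeat (A seen earlier)
  step 3: C  (read c: A→C)
  step 4: C  (read a: C→C)

The earliest repeat is at step j = 2: N is in A, which it already visited at step i = 0.

A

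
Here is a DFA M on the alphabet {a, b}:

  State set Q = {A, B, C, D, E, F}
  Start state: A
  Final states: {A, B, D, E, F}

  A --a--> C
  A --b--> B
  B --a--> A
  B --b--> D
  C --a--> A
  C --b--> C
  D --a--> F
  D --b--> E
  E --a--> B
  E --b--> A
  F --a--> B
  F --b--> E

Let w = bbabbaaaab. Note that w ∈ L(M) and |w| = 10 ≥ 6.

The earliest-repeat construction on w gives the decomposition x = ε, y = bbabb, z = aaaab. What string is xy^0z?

xy⁰z = xz = ε·aaaab = aaaab.
Reading y = bbabb takes M from A back to A, so after x the machine is still in A, and z then leads to the accepting state B. Hence aaaab ∈ L(M).

aaaab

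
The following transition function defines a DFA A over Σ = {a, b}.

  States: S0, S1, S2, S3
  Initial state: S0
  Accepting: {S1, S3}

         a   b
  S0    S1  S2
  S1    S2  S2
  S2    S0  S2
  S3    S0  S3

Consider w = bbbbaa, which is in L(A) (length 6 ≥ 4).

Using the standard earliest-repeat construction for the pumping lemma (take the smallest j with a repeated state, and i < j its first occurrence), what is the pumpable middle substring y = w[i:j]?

Run of A on w = b b b b a a:
  step 0: S0  (start)
  step 1: S2  (read b: S0→S2)
  step 2: S2  (read b: S2→S2)   ← first repeat (S2 seen earlier)
  step 3: S2  (read b: S2→S2)
  step 4: S2  (read b: S2→S2)
  step 5: S0  (read a: S2→S0)
  step 6: S1  (read a: S0→S1)

So i = 1, j = 2, giving x = w[0:1] = b, y = w[1:2] = b, z = w[2:6] = bbaa.
Check: |xy| = 2 ≤ 4 and |y| = 1 ≥ 1. Reading y takes A from S2 back to S2, so every xyⁱz is accepted.
With |Q| = 4, pigeonhole forces a state repeat no later than step 4; the substring read between the first and second visits to that state can be pumped.

b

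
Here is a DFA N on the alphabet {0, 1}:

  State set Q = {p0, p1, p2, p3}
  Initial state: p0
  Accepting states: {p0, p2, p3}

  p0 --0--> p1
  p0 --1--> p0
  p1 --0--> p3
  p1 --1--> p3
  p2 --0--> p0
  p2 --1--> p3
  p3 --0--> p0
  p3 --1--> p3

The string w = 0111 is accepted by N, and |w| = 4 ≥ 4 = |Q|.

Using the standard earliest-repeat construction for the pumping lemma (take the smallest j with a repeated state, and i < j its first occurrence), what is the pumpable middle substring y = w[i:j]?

1

Run of N on w = 0 1 1 1:
  step 0: p0  (start)
  step 1: p1  (read 0: p0→p1)
  step 2: p3  (read 1: p1→p3)
  step 3: p3  (read 1: p3→p3)   ← first repeat (p3 seen earlier)
  step 4: p3  (read 1: p3→p3)

So i = 2, j = 3, giving x = w[0:2] = 01, y = w[2:3] = 1, z = w[3:4] = 1.
Check: |xy| = 3 ≤ 4 and |y| = 1 ≥ 1. Reading y takes N from p3 back to p3, so every xyⁱz is accepted.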